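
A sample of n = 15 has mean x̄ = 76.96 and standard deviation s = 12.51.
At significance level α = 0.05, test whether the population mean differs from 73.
One-sample t-test:
H₀: μ = 73
H₁: μ ≠ 73
df = n - 1 = 14
t = (x̄ - μ₀) / (s/√n) = (76.96 - 73) / (12.51/√15) = 1.226
p-value = 0.2404

Since p-value > α = 0.05, we fail to reject H₀.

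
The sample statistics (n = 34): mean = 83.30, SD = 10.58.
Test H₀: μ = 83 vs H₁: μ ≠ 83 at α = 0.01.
One-sample t-test:
H₀: μ = 83
H₁: μ ≠ 83
df = n - 1 = 33
t = (x̄ - μ₀) / (s/√n) = (83.30 - 83) / (10.58/√34) = 0.165
p-value = 0.8697

Since p-value > α = 0.01, we fail to reject H₀.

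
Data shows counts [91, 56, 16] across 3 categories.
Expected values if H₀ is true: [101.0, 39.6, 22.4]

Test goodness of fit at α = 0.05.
Chi-square goodness of fit test:
H₀: observed counts match expected distribution
H₁: observed counts differ from expected distribution
df = k - 1 = 2
χ² = Σ(O - E)²/E
   = (91 - 101.0)²/101.0 + (56 - 39.6)²/39.6 + (16 - 22.4)²/22.4
   = 0.990 + 6.792 + 1.829
   = 9.61
p-value = 0.0082

Since p-value < α = 0.05, we reject H₀.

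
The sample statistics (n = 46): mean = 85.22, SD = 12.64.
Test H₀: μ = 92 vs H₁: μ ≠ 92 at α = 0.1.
One-sample t-test:
H₀: μ = 92
H₁: μ ≠ 92
df = n - 1 = 45
t = (x̄ - μ₀) / (s/√n) = (85.22 - 92) / (12.64/√46) = -3.638
p-value = 0.0007

Since p-value < α = 0.1, we reject H₀.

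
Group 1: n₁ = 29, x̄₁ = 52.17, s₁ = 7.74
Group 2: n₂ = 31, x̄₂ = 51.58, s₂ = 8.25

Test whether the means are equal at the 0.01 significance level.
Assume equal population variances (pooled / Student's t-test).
Student's two-sample t-test (equal variances):
H₀: μ₁ = μ₂
H₁: μ₁ ≠ μ₂
df = n₁ + n₂ - 2 = 58
Pooled variance s_p² = [(n₁-1)s₁² + (n₂-1)s₂²] / (n₁ + n₂ - 2) = [(28)(7.74²) + (30)(8.25²)] / 58 = 64.1257
SE = √(s_p²(1/n₁ + 1/n₂)) = √(64.1257 × (1/29 + 1/31)) = 2.0688
t = (x̄₁ - x̄₂) / SE = (52.17 - 51.58) / 2.0688 = 0.59 / 2.0688 = 0.285
p-value = 0.7765

Since p-value > α = 0.01, we fail to reject H₀.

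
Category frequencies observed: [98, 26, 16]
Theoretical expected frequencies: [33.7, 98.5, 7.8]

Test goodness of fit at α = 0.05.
Chi-square goodness of fit test:
H₀: observed counts match expected distribution
H₁: observed counts differ from expected distribution
df = k - 1 = 2
χ² = Σ(O - E)²/E
   = (98 - 33.7)²/33.7 + (26 - 98.5)²/98.5 + (16 - 7.8)²/7.8
   = 122.685 + 53.363 + 8.621
   = 184.67
p-value < 0.0001

Since p-value < α = 0.05, we reject H₀.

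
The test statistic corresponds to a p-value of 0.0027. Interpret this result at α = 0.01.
Since p = 0.0027 < α = 0.01, reject H₀.
There is sufficient evidence to reject the null hypothesis; the result is statistically significant at the 0.01 level.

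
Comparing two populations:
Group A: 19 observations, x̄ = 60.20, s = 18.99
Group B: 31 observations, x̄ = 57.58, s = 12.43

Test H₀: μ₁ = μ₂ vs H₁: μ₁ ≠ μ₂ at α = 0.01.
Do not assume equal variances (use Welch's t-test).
Welch's two-sample t-test:
H₀: μ₁ = μ₂
H₁: μ₁ ≠ μ₂
s₁²/n₁ = 18.99²/19 = 18.9800,  s₂²/n₂ = 12.43²/31 = 4.9840
SE = √(s₁²/n₁ + s₂²/n₂) = √(18.9800 + 4.9840) = 4.8953
df (Welch-Satterthwaite) = (s₁²/n₁ + s₂²/n₂)² / [(s₁²/n₁)²/(n₁-1) + (s₂²/n₂)²/(n₂-1)] ≈ 27.55
t = (x̄₁ - x̄₂) / SE = (60.20 - 57.58) / 4.8953 = 2.62 / 4.8953 = 0.535
p-value = 0.5968

Since p-value > α = 0.01, we fail to reject H₀.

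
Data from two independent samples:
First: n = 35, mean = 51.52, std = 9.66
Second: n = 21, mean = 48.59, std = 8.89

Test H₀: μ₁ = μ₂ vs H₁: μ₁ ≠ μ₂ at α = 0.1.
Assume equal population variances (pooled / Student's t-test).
Student's two-sample t-test (equal variances):
H₀: μ₁ = μ₂
H₁: μ₁ ≠ μ₂
df = n₁ + n₂ - 2 = 54
Pooled variance s_p² = [(n₁-1)s₁² + (n₂-1)s₂²] / (n₁ + n₂ - 2) = [(34)(9.66²) + (20)(8.89²)] / 54 = 88.0254
SE = √(s_p²(1/n₁ + 1/n₂)) = √(88.0254 × (1/35 + 1/21)) = 2.5897
t = (x̄₁ - x̄₂) / SE = (51.52 - 48.59) / 2.5897 = 2.93 / 2.5897 = 1.131
p-value = 0.2629

Since p-value > α = 0.1, we fail to reject H₀.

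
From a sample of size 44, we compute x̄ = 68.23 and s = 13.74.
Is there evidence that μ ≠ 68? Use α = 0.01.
One-sample t-test:
H₀: μ = 68
H₁: μ ≠ 68
df = n - 1 = 43
t = (x̄ - μ₀) / (s/√n) = (68.23 - 68) / (13.74/√44) = 0.111
p-value = 0.9121

Since p-value > α = 0.01, we fail to reject H₀.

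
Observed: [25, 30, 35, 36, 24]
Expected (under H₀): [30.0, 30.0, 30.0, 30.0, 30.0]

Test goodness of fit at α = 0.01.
Chi-square goodness of fit test:
H₀: observed counts match expected distribution
H₁: observed counts differ from expected distribution
df = k - 1 = 4
χ² = Σ(O - E)²/E
   = (25 - 30.0)²/30.0 + (30 - 30.0)²/30.0 + (35 - 30.0)²/30.0 + (36 - 30.0)²/30.0 + (24 - 30.0)²/30.0
   = 0.833 + 0.000 + 0.833 + 1.200 + 1.200
   = 4.07
p-value = 0.3971

Since p-value > α = 0.01, we fail to reject H₀.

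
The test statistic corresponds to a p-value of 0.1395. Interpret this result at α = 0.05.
Since p = 0.1395 > α = 0.05, fail to reject H₀.
There is insufficient evidence to reject the null hypothesis; the result is not statistically significant at the 0.05 level.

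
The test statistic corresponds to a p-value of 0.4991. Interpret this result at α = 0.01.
Since p = 0.4991 > α = 0.01, fail to reject H₀.
There is insufficient evidence to reject the null hypothesis; the result is not statistically significant at the 0.01 level.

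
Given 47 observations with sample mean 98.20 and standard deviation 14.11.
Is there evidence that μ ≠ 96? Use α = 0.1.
One-sample t-test:
H₀: μ = 96
H₁: μ ≠ 96
df = n - 1 = 46
t = (x̄ - μ₀) / (s/√n) = (98.20 - 96) / (14.11/√47) = 1.069
p-value = 0.2907

Since p-value > α = 0.1, we fail to reject H₀.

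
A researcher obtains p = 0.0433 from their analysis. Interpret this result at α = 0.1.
Since p = 0.0433 < α = 0.1, reject H₀.
There is sufficient evidence to reject the null hypothesis; the result is statistically significant at the 0.1 level.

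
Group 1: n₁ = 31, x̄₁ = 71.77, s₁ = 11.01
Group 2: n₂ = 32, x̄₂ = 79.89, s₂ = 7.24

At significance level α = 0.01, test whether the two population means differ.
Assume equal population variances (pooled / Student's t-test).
Student's two-sample t-test (equal variances):
H₀: μ₁ = μ₂
H₁: μ₁ ≠ μ₂
df = n₁ + n₂ - 2 = 61
Pooled variance s_p² = [(n₁-1)s₁² + (n₂-1)s₂²] / (n₁ + n₂ - 2) = [(30)(11.01²) + (31)(7.24²)] / 61 = 86.2549
SE = √(s_p²(1/n₁ + 1/n₂)) = √(86.2549 × (1/31 + 1/32)) = 2.3405
t = (x̄₁ - x̄₂) / SE = (71.77 - 79.89) / 2.3405 = -8.12 / 2.3405 = -3.469
p-value = 0.0010

Since p-value < α = 0.01, we reject H₀.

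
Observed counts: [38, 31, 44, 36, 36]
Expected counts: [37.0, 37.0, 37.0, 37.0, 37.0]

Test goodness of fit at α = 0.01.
Chi-square goodness of fit test:
H₀: observed counts match expected distribution
H₁: observed counts differ from expected distribution
df = k - 1 = 4
χ² = Σ(O - E)²/E
   = (38 - 37.0)²/37.0 + (31 - 37.0)²/37.0 + (44 - 37.0)²/37.0 + (36 - 37.0)²/37.0 + (36 - 37.0)²/37.0
   = 0.027 + 0.973 + 1.324 + 0.027 + 0.027
   = 2.38
p-value = 0.6665

Since p-value > α = 0.01, we fail to reject H₀.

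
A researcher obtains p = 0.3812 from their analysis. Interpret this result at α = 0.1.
Since p = 0.3812 > α = 0.1, fail to reject H₀.
There is insufficient evidence to reject the null hypothesis; the result is not statistically significant at the 0.1 level.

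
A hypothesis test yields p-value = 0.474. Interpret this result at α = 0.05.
Since p = 0.474 > α = 0.05, fail to reject H₀.
There is insufficient evidence to reject the null hypothesis; the result is not statistically significant at the 0.05 level.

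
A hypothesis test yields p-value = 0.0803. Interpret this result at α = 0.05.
Since p = 0.0803 > α = 0.05, fail to reject H₀.
There is insufficient evidence to reject the null hypothesis; the result is not statistically significant at the 0.05 level.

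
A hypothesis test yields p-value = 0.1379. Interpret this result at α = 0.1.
Since p = 0.1379 > α = 0.1, fail to reject H₀.
There is insufficient evidence to reject the null hypothesis; the result is not statistically significant at the 0.1 level.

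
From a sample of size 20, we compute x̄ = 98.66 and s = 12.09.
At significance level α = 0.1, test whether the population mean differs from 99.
One-sample t-test:
H₀: μ = 99
H₁: μ ≠ 99
df = n - 1 = 19
t = (x̄ - μ₀) / (s/√n) = (98.66 - 99) / (12.09/√20) = -0.126
p-value = 0.9012

Since p-value > α = 0.1, we fail to reject H₀.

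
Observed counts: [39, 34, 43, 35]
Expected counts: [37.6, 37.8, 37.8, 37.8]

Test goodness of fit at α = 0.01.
Chi-square goodness of fit test:
H₀: observed counts match expected distribution
H₁: observed counts differ from expected distribution
df = k - 1 = 3
χ² = Σ(O - E)²/E
   = (39 - 37.6)²/37.6 + (34 - 37.8)²/37.8 + (43 - 37.8)²/37.8 + (35 - 37.8)²/37.8
   = 0.052 + 0.382 + 0.715 + 0.207
   = 1.36
p-value = 0.7157

Since p-value > α = 0.01, we fail to reject H₀.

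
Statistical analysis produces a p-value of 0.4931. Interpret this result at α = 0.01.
Since p = 0.4931 > α = 0.01, fail to reject H₀.
There is insufficient evidence to reject the null hypothesis; the result is not statistically significant at the 0.01 level.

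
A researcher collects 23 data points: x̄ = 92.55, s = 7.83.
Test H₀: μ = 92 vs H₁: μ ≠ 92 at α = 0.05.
One-sample t-test:
H₀: μ = 92
H₁: μ ≠ 92
df = n - 1 = 22
t = (x̄ - μ₀) / (s/√n) = (92.55 - 92) / (7.83/√23) = 0.337
p-value = 0.7394

Since p-value > α = 0.05, we fail to reject H₀.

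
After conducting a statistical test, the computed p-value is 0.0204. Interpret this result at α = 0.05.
Since p = 0.0204 < α = 0.05, reject H₀.
There is sufficient evidence to reject the null hypothesis; the result is statistically significant at the 0.05 level.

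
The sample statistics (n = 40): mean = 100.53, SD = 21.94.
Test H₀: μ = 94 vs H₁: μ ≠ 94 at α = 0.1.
One-sample t-test:
H₀: μ = 94
H₁: μ ≠ 94
df = n - 1 = 39
t = (x̄ - μ₀) / (s/√n) = (100.53 - 94) / (21.94/√40) = 1.882
p-value = 0.0673

Since p-value < α = 0.1, we reject H₀.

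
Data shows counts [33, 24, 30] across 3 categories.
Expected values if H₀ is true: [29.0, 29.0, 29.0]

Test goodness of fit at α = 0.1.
Chi-square goodness of fit test:
H₀: observed counts match expected distribution
H₁: observed counts differ from expected distribution
df = k - 1 = 2
χ² = Σ(O - E)²/E
   = (33 - 29.0)²/29.0 + (24 - 29.0)²/29.0 + (30 - 29.0)²/29.0
   = 0.552 + 0.862 + 0.034
   = 1.45
p-value = 0.4847

Since p-value > α = 0.1, we fail to reject H₀.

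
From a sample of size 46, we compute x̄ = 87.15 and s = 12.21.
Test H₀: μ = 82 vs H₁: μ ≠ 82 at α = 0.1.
One-sample t-test:
H₀: μ = 82
H₁: μ ≠ 82
df = n - 1 = 45
t = (x̄ - μ₀) / (s/√n) = (87.15 - 82) / (12.21/√46) = 2.861
p-value = 0.0064

Since p-value < α = 0.1, we reject H₀.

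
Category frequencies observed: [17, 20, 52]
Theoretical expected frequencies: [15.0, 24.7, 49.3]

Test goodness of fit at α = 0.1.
Chi-square goodness of fit test:
H₀: observed counts match expected distribution
H₁: observed counts differ from expected distribution
df = k - 1 = 2
χ² = Σ(O - E)²/E
   = (17 - 15.0)²/15.0 + (20 - 24.7)²/24.7 + (52 - 49.3)²/49.3
   = 0.267 + 0.894 + 0.148
   = 1.31
p-value = 0.5197

Since p-value > α = 0.1, we fail to reject H₀.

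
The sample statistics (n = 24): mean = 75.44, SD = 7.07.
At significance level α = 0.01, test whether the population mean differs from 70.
One-sample t-test:
H₀: μ = 70
H₁: μ ≠ 70
df = n - 1 = 23
t = (x̄ - μ₀) / (s/√n) = (75.44 - 70) / (7.07/√24) = 3.770
p-value = 0.0010

Since p-value < α = 0.01, we reject H₀.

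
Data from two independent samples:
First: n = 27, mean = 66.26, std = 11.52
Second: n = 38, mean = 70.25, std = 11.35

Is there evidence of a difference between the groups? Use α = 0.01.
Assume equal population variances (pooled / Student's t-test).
Student's two-sample t-test (equal variances):
H₀: μ₁ = μ₂
H₁: μ₁ ≠ μ₂
df = n₁ + n₂ - 2 = 63
Pooled variance s_p² = [(n₁-1)s₁² + (n₂-1)s₂²] / (n₁ + n₂ - 2) = [(26)(11.52²) + (37)(11.35²)] / 63 = 130.4270
SE = √(s_p²(1/n₁ + 1/n₂)) = √(130.4270 × (1/27 + 1/38)) = 2.8745
t = (x̄₁ - x̄₂) / SE = (66.26 - 70.25) / 2.8745 = -3.99 / 2.8745 = -1.388
p-value = 0.1700

Since p-value > α = 0.01, we fail to reject H₀.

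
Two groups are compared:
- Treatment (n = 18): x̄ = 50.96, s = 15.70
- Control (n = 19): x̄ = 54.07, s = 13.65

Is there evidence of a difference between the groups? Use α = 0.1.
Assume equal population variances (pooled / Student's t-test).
Student's two-sample t-test (equal variances):
H₀: μ₁ = μ₂
H₁: μ₁ ≠ μ₂
df = n₁ + n₂ - 2 = 35
Pooled variance s_p² = [(n₁-1)s₁² + (n₂-1)s₂²] / (n₁ + n₂ - 2) = [(17)(15.70²) + (18)(13.65²)] / 35 = 215.5467
SE = √(s_p²(1/n₁ + 1/n₂)) = √(215.5467 × (1/18 + 1/19)) = 4.8290
t = (x̄₁ - x̄₂) / SE = (50.96 - 54.07) / 4.8290 = -3.11 / 4.8290 = -0.644
p-value = 0.5238

Since p-value > α = 0.1, we fail to reject H₀.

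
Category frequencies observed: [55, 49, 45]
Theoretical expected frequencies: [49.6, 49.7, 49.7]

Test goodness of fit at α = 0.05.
Chi-square goodness of fit test:
H₀: observed counts match expected distribution
H₁: observed counts differ from expected distribution
df = k - 1 = 2
χ² = Σ(O - E)²/E
   = (55 - 49.6)²/49.6 + (49 - 49.7)²/49.7 + (45 - 49.7)²/49.7
   = 0.588 + 0.010 + 0.444
   = 1.04
p-value = 0.5939

Since p-value > α = 0.05, we fail to reject H₀.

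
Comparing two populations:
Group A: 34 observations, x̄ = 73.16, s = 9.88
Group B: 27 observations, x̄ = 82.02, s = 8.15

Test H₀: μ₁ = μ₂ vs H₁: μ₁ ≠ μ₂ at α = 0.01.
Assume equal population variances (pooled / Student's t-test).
Student's two-sample t-test (equal variances):
H₀: μ₁ = μ₂
H₁: μ₁ ≠ μ₂
df = n₁ + n₂ - 2 = 59
Pooled variance s_p² = [(n₁-1)s₁² + (n₂-1)s₂²] / (n₁ + n₂ - 2) = [(33)(9.88²) + (26)(8.15²)] / 59 = 83.8688
SE = √(s_p²(1/n₁ + 1/n₂)) = √(83.8688 × (1/34 + 1/27)) = 2.3607
t = (x̄₁ - x̄₂) / SE = (73.16 - 82.02) / 2.3607 = -8.86 / 2.3607 = -3.753
p-value = 0.0004

Since p-value < α = 0.01, we reject H₀.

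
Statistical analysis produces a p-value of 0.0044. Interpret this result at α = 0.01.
Since p = 0.0044 < α = 0.01, reject H₀.
There is sufficient evidence to reject the null hypothesis; the result is statistically significant at the 0.01 level.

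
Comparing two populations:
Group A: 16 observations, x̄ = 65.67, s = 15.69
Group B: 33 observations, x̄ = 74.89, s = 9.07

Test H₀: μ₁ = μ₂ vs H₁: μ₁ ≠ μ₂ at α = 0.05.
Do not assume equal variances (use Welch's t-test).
Welch's two-sample t-test:
H₀: μ₁ = μ₂
H₁: μ₁ ≠ μ₂
s₁²/n₁ = 15.69²/16 = 15.3860,  s₂²/n₂ = 9.07²/33 = 2.4929
SE = √(s₁²/n₁ + s₂²/n₂) = √(15.3860 + 2.4929) = 4.2283
df (Welch-Satterthwaite) = (s₁²/n₁ + s₂²/n₂)² / [(s₁²/n₁)²/(n₁-1) + (s₂²/n₂)²/(n₂-1)] ≈ 20.01
t = (x̄₁ - x̄₂) / SE = (65.67 - 74.89) / 4.2283 = -9.22 / 4.2283 = -2.181
p-value = 0.0413

Since p-value < α = 0.05, we reject H₀.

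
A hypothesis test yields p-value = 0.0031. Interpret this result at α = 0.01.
Since p = 0.0031 < α = 0.01, reject H₀.
There is sufficient evidence to reject the null hypothesis; the result is statistically significant at the 0.01 level.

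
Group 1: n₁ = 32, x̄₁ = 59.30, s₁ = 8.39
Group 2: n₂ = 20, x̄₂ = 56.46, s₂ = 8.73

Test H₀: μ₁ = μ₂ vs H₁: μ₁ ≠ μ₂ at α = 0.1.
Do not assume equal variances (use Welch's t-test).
Welch's two-sample t-test:
H₀: μ₁ = μ₂
H₁: μ₁ ≠ μ₂
s₁²/n₁ = 8.39²/32 = 2.1998,  s₂²/n₂ = 8.73²/20 = 3.8106
SE = √(s₁²/n₁ + s₂²/n₂) = √(2.1998 + 3.8106) = 2.4516
df (Welch-Satterthwaite) = (s₁²/n₁ + s₂²/n₂)² / [(s₁²/n₁)²/(n₁-1) + (s₂²/n₂)²/(n₂-1)] ≈ 39.25
t = (x̄₁ - x̄₂) / SE = (59.30 - 56.46) / 2.4516 = 2.84 / 2.4516 = 1.158
p-value = 0.2537

Since p-value > α = 0.1, we fail to reject H₀.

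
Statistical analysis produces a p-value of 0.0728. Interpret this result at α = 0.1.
Since p = 0.0728 < α = 0.1, reject H₀.
There is sufficient evidence to reject the null hypothesis; the result is statistically significant at the 0.1 level.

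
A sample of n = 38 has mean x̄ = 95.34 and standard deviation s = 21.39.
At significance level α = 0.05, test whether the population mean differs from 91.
One-sample t-test:
H₀: μ = 91
H₁: μ ≠ 91
df = n - 1 = 37
t = (x̄ - μ₀) / (s/√n) = (95.34 - 91) / (21.39/√38) = 1.251
p-value = 0.2189

Since p-value > α = 0.05, we fail to reject H₀.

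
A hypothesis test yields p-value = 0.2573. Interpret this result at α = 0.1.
Since p = 0.2573 > α = 0.1, fail to reject H₀.
There is insufficient evidence to reject the null hypothesis; the result is not statistically significant at the 0.1 level.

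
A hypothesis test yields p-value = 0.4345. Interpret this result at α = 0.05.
Since p = 0.4345 > α = 0.05, fail to reject H₀.
There is insufficient evidence to reject the null hypothesis; the result is not statistically significant at the 0.05 level.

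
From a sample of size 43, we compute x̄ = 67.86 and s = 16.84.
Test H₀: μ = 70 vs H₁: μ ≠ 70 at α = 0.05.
One-sample t-test:
H₀: μ = 70
H₁: μ ≠ 70
df = n - 1 = 42
t = (x̄ - μ₀) / (s/√n) = (67.86 - 70) / (16.84/√43) = -0.833
p-value = 0.4094

Since p-value > α = 0.05, we fail to reject H₀.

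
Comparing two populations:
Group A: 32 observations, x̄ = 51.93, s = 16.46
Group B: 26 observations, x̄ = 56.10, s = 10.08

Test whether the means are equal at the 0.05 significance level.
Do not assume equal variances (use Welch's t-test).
Welch's two-sample t-test:
H₀: μ₁ = μ₂
H₁: μ₁ ≠ μ₂
s₁²/n₁ = 16.46²/32 = 8.4666,  s₂²/n₂ = 10.08²/26 = 3.9079
SE = √(s₁²/n₁ + s₂²/n₂) = √(8.4666 + 3.9079) = 3.5177
df (Welch-Satterthwaite) = (s₁²/n₁ + s₂²/n₂)² / [(s₁²/n₁)²/(n₁-1) + (s₂²/n₂)²/(n₂-1)] ≈ 52.38
t = (x̄₁ - x̄₂) / SE = (51.93 - 56.10) / 3.5177 = -4.17 / 3.5177 = -1.185
p-value = 0.2412

Since p-value > α = 0.05, we fail to reject H₀.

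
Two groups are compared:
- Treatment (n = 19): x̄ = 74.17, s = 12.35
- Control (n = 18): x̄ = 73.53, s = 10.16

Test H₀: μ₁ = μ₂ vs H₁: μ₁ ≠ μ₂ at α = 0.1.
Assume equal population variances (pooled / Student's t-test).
Student's two-sample t-test (equal variances):
H₀: μ₁ = μ₂
H₁: μ₁ ≠ μ₂
df = n₁ + n₂ - 2 = 35
Pooled variance s_p² = [(n₁-1)s₁² + (n₂-1)s₂²] / (n₁ + n₂ - 2) = [(18)(12.35²) + (17)(10.16²)] / 35 = 128.5783
SE = √(s_p²(1/n₁ + 1/n₂)) = √(128.5783 × (1/19 + 1/18)) = 3.7297
t = (x̄₁ - x̄₂) / SE = (74.17 - 73.53) / 3.7297 = 0.64 / 3.7297 = 0.172
p-value = 0.8647

Since p-value > α = 0.1, we fail to reject H₀.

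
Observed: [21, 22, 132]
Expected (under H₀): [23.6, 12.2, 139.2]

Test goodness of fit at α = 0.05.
Chi-square goodness of fit test:
H₀: observed counts match expected distribution
H₁: observed counts differ from expected distribution
df = k - 1 = 2
χ² = Σ(O - E)²/E
   = (21 - 23.6)²/23.6 + (22 - 12.2)²/12.2 + (132 - 139.2)²/139.2
   = 0.286 + 7.872 + 0.372
   = 8.53
p-value = 0.0140

Since p-value < α = 0.05, we reject H₀.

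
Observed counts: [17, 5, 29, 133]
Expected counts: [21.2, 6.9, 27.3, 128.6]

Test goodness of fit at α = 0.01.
Chi-square goodness of fit test:
H₀: observed counts match expected distribution
H₁: observed counts differ from expected distribution
df = k - 1 = 3
χ² = Σ(O - E)²/E
   = (17 - 21.2)²/21.2 + (5 - 6.9)²/6.9 + (29 - 27.3)²/27.3 + (133 - 128.6)²/128.6
   = 0.832 + 0.523 + 0.106 + 0.151
   = 1.61
p-value = 0.6567

Since p-value > α = 0.01, we fail to reject H₀.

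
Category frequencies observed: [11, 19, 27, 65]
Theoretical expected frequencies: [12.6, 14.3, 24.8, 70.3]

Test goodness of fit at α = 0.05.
Chi-square goodness of fit test:
H₀: observed counts match expected distribution
H₁: observed counts differ from expected distribution
df = k - 1 = 3
χ² = Σ(O - E)²/E
   = (11 - 12.6)²/12.6 + (19 - 14.3)²/14.3 + (27 - 24.8)²/24.8 + (65 - 70.3)²/70.3
   = 0.203 + 1.545 + 0.195 + 0.400
   = 2.34
p-value = 0.5044

Since p-value > α = 0.05, we fail to reject H₀.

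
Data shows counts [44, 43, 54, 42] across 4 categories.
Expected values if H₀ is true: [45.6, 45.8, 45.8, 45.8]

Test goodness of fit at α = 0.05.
Chi-square goodness of fit test:
H₀: observed counts match expected distribution
H₁: observed counts differ from expected distribution
df = k - 1 = 3
χ² = Σ(O - E)²/E
   = (44 - 45.6)²/45.6 + (43 - 45.8)²/45.8 + (54 - 45.8)²/45.8 + (42 - 45.8)²/45.8
   = 0.056 + 0.171 + 1.468 + 0.315
   = 2.01
p-value = 0.5702

Since p-value > α = 0.05, we fail to reject H₀.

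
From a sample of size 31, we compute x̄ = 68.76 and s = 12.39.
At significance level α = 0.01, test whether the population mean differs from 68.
One-sample t-test:
H₀: μ = 68
H₁: μ ≠ 68
df = n - 1 = 30
t = (x̄ - μ₀) / (s/√n) = (68.76 - 68) / (12.39/√31) = 0.342
p-value = 0.7351

Since p-value > α = 0.01, we fail to reject H₀.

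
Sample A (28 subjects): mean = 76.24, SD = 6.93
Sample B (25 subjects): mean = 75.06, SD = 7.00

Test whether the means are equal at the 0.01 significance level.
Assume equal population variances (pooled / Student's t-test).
Student's two-sample t-test (equal variances):
H₀: μ₁ = μ₂
H₁: μ₁ ≠ μ₂
df = n₁ + n₂ - 2 = 51
Pooled variance s_p² = [(n₁-1)s₁² + (n₂-1)s₂²] / (n₁ + n₂ - 2) = [(27)(6.93²) + (24)(7.00²)] / 51 = 48.4838
SE = √(s_p²(1/n₁ + 1/n₂)) = √(48.4838 × (1/28 + 1/25)) = 1.9160
t = (x̄₁ - x̄₂) / SE = (76.24 - 75.06) / 1.9160 = 1.18 / 1.9160 = 0.616
p-value = 0.5407

Since p-value > α = 0.01, we fail to reject H₀.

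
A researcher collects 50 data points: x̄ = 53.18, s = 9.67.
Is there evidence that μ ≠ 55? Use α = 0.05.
One-sample t-test:
H₀: μ = 55
H₁: μ ≠ 55
df = n - 1 = 49
t = (x̄ - μ₀) / (s/√n) = (53.18 - 55) / (9.67/√50) = -1.331
p-value = 0.1894

Since p-value > α = 0.05, we fail to reject H₀.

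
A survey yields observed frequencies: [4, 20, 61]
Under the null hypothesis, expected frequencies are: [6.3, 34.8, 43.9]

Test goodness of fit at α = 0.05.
Chi-square goodness of fit test:
H₀: observed counts match expected distribution
H₁: observed counts differ from expected distribution
df = k - 1 = 2
χ² = Σ(O - E)²/E
   = (4 - 6.3)²/6.3 + (20 - 34.8)²/34.8 + (61 - 43.9)²/43.9
   = 0.840 + 6.294 + 6.661
   = 13.79
p-value = 0.0010

Since p-value < α = 0.05, we reject H₀.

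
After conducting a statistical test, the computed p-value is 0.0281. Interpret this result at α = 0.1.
Since p = 0.0281 < α = 0.1, reject H₀.
There is sufficient evidence to reject the null hypothesis; the result is statistically significant at the 0.1 level.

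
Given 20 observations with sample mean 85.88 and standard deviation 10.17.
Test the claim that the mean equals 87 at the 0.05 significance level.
One-sample t-test:
H₀: μ = 87
H₁: μ ≠ 87
df = n - 1 = 19
t = (x̄ - μ₀) / (s/√n) = (85.88 - 87) / (10.17/√20) = -0.493
p-value = 0.6280

Since p-value > α = 0.05, we fail to reject H₀.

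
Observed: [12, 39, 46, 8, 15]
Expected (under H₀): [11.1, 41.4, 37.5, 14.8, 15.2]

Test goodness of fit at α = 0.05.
Chi-square goodness of fit test:
H₀: observed counts match expected distribution
H₁: observed counts differ from expected distribution
df = k - 1 = 4
χ² = Σ(O - E)²/E
   = (12 - 11.1)²/11.1 + (39 - 41.4)²/41.4 + (46 - 37.5)²/37.5 + (8 - 14.8)²/14.8 + (15 - 15.2)²/15.2
   = 0.073 + 0.139 + 1.927 + 3.124 + 0.003
   = 5.27
p-value = 0.2611

Since p-value > α = 0.05, we fail to reject H₀.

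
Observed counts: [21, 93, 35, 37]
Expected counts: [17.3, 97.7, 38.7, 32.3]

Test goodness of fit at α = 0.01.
Chi-square goodness of fit test:
H₀: observed counts match expected distribution
H₁: observed counts differ from expected distribution
df = k - 1 = 3
χ² = Σ(O - E)²/E
   = (21 - 17.3)²/17.3 + (93 - 97.7)²/97.7 + (35 - 38.7)²/38.7 + (37 - 32.3)²/32.3
   = 0.791 + 0.226 + 0.354 + 0.684
   = 2.06
p-value = 0.5611

Since p-value > α = 0.01, we fail to reject H₀.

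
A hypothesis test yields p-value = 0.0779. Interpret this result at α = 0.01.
Since p = 0.0779 > α = 0.01, fail to reject H₀.
There is insufficient evidence to reject the null hypothesis; the result is not statistically significant at the 0.01 level.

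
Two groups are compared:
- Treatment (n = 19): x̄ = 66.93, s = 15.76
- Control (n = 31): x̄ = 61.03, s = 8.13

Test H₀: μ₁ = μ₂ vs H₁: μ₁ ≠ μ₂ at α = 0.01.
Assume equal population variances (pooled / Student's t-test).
Student's two-sample t-test (equal variances):
H₀: μ₁ = μ₂
H₁: μ₁ ≠ μ₂
df = n₁ + n₂ - 2 = 48
Pooled variance s_p² = [(n₁-1)s₁² + (n₂-1)s₂²] / (n₁ + n₂ - 2) = [(18)(15.76²) + (30)(8.13²)] / 48 = 134.4522
SE = √(s_p²(1/n₁ + 1/n₂)) = √(134.4522 × (1/19 + 1/31)) = 3.3784
t = (x̄₁ - x̄₂) / SE = (66.93 - 61.03) / 3.3784 = 5.90 / 3.3784 = 1.746
p-value = 0.0871

Since p-value > α = 0.01, we fail to reject H₀.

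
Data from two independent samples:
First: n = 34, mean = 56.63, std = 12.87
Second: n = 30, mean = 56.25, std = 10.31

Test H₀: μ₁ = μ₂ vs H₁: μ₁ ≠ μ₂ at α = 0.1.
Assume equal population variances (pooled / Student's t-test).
Student's two-sample t-test (equal variances):
H₀: μ₁ = μ₂
H₁: μ₁ ≠ μ₂
df = n₁ + n₂ - 2 = 62
Pooled variance s_p² = [(n₁-1)s₁² + (n₂-1)s₂²] / (n₁ + n₂ - 2) = [(33)(12.87²) + (29)(10.31²)] / 62 = 137.8807
SE = √(s_p²(1/n₁ + 1/n₂)) = √(137.8807 × (1/34 + 1/30)) = 2.9413
t = (x̄₁ - x̄₂) / SE = (56.63 - 56.25) / 2.9413 = 0.38 / 2.9413 = 0.129
p-value = 0.8976

Since p-value > α = 0.1, we fail to reject H₀.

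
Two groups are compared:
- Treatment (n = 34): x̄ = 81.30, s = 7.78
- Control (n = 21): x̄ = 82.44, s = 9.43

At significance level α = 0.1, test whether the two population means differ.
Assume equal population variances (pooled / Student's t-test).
Student's two-sample t-test (equal variances):
H₀: μ₁ = μ₂
H₁: μ₁ ≠ μ₂
df = n₁ + n₂ - 2 = 53
Pooled variance s_p² = [(n₁-1)s₁² + (n₂-1)s₂²] / (n₁ + n₂ - 2) = [(33)(7.78²) + (20)(9.43²)] / 53 = 71.2441
SE = √(s_p²(1/n₁ + 1/n₂)) = √(71.2441 × (1/34 + 1/21)) = 2.3426
t = (x̄₁ - x̄₂) / SE = (81.30 - 82.44) / 2.3426 = -1.14 / 2.3426 = -0.487
p-value = 0.6285

Since p-value > α = 0.1, we fail to reject H₀.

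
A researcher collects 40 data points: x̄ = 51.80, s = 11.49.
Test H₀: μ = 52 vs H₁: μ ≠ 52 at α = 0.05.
One-sample t-test:
H₀: μ = 52
H₁: μ ≠ 52
df = n - 1 = 39
t = (x̄ - μ₀) / (s/√n) = (51.80 - 52) / (11.49/√40) = -0.110
p-value = 0.9129

Since p-value > α = 0.05, we fail to reject H₀.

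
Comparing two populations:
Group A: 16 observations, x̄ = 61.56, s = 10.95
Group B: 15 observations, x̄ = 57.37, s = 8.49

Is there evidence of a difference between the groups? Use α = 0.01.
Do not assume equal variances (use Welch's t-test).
Welch's two-sample t-test:
H₀: μ₁ = μ₂
H₁: μ₁ ≠ μ₂
s₁²/n₁ = 10.95²/16 = 7.4939,  s₂²/n₂ = 8.49²/15 = 4.8053
SE = √(s₁²/n₁ + s₂²/n₂) = √(7.4939 + 4.8053) = 3.5070
df (Welch-Satterthwaite) = (s₁²/n₁ + s₂²/n₂)² / [(s₁²/n₁)²/(n₁-1) + (s₂²/n₂)²/(n₂-1)] ≈ 28.05
t = (x̄₁ - x̄₂) / SE = (61.56 - 57.37) / 3.5070 = 4.19 / 3.5070 = 1.195
p-value = 0.2422

Since p-value > α = 0.01, we fail to reject H₀.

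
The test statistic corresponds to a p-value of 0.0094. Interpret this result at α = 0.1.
Since p = 0.0094 < α = 0.1, reject H₀.
There is sufficient evidence to reject the null hypothesis; the result is statistically significant at the 0.1 level.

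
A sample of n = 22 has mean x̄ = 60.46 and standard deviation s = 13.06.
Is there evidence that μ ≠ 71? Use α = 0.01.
One-sample t-test:
H₀: μ = 71
H₁: μ ≠ 71
df = n - 1 = 21
t = (x̄ - μ₀) / (s/√n) = (60.46 - 71) / (13.06/√22) = -3.785
p-value = 0.0011

Since p-value < α = 0.01, we reject H₀.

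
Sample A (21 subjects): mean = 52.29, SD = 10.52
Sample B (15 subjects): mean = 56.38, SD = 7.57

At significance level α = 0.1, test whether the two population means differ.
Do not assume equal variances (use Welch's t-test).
Welch's two-sample t-test:
H₀: μ₁ = μ₂
H₁: μ₁ ≠ μ₂
s₁²/n₁ = 10.52²/21 = 5.2700,  s₂²/n₂ = 7.57²/15 = 3.8203
SE = √(s₁²/n₁ + s₂²/n₂) = √(5.2700 + 3.8203) = 3.0150
df (Welch-Satterthwaite) = (s₁²/n₁ + s₂²/n₂)² / [(s₁²/n₁)²/(n₁-1) + (s₂²/n₂)²/(n₂-1)] ≈ 33.99
t = (x̄₁ - x̄₂) / SE = (52.29 - 56.38) / 3.0150 = -4.09 / 3.0150 = -1.357
p-value = 0.1839

Since p-value > α = 0.1, we fail to reject H₀.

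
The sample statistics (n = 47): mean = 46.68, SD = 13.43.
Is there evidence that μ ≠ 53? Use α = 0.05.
One-sample t-test:
H₀: μ = 53
H₁: μ ≠ 53
df = n - 1 = 46
t = (x̄ - μ₀) / (s/√n) = (46.68 - 53) / (13.43/√47) = -3.226
p-value = 0.0023

Since p-value < α = 0.05, we reject H₀.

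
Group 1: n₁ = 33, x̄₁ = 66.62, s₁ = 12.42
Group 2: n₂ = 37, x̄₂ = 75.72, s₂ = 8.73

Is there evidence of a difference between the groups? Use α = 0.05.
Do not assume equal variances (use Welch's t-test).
Welch's two-sample t-test:
H₀: μ₁ = μ₂
H₁: μ₁ ≠ μ₂
s₁²/n₁ = 12.42²/33 = 4.6744,  s₂²/n₂ = 8.73²/37 = 2.0598
SE = √(s₁²/n₁ + s₂²/n₂) = √(4.6744 + 2.0598) = 2.5950
df (Welch-Satterthwaite) = (s₁²/n₁ + s₂²/n₂)² / [(s₁²/n₁)²/(n₁-1) + (s₂²/n₂)²/(n₂-1)] ≈ 56.64
t = (x̄₁ - x̄₂) / SE = (66.62 - 75.72) / 2.5950 = -9.10 / 2.5950 = -3.507
p-value = 0.0009

Since p-value < α = 0.05, we reject H₀.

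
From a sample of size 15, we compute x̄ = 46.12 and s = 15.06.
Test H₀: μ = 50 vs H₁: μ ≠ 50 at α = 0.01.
One-sample t-test:
H₀: μ = 50
H₁: μ ≠ 50
df = n - 1 = 14
t = (x̄ - μ₀) / (s/√n) = (46.12 - 50) / (15.06/√15) = -0.998
p-value = 0.3353

Since p-value > α = 0.01, we fail to reject H₀.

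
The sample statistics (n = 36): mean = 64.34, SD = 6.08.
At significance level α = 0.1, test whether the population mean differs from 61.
One-sample t-test:
H₀: μ = 61
H₁: μ ≠ 61
df = n - 1 = 35
t = (x̄ - μ₀) / (s/√n) = (64.34 - 61) / (6.08/√36) = 3.296
p-value = 0.0023

Since p-value < α = 0.1, we reject H₀.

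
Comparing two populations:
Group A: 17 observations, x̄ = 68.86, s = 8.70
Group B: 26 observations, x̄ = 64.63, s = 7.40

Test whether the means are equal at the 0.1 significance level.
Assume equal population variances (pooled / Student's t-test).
Student's two-sample t-test (equal variances):
H₀: μ₁ = μ₂
H₁: μ₁ ≠ μ₂
df = n₁ + n₂ - 2 = 41
Pooled variance s_p² = [(n₁-1)s₁² + (n₂-1)s₂²] / (n₁ + n₂ - 2) = [(16)(8.70²) + (25)(7.40²)] / 41 = 62.9278
SE = √(s_p²(1/n₁ + 1/n₂)) = √(62.9278 × (1/17 + 1/26)) = 2.4743
t = (x̄₁ - x̄₂) / SE = (68.86 - 64.63) / 2.4743 = 4.23 / 2.4743 = 1.710
p-value = 0.0949

Since p-value < α = 0.1, we reject H₀.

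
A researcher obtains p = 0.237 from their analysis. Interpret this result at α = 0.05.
Since p = 0.237 > α = 0.05, fail to reject H₀.
There is insufficient evidence to reject the null hypothesis; the result is not statistically significant at the 0.05 level.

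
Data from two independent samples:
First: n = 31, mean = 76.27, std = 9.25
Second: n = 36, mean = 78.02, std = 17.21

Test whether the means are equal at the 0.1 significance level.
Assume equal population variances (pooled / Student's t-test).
Student's two-sample t-test (equal variances):
H₀: μ₁ = μ₂
H₁: μ₁ ≠ μ₂
df = n₁ + n₂ - 2 = 65
Pooled variance s_p² = [(n₁-1)s₁² + (n₂-1)s₂²] / (n₁ + n₂ - 2) = [(30)(9.25²) + (35)(17.21²)] / 65 = 198.9741
SE = √(s_p²(1/n₁ + 1/n₂)) = √(198.9741 × (1/31 + 1/36)) = 3.4562
t = (x̄₁ - x̄₂) / SE = (76.27 - 78.02) / 3.4562 = -1.75 / 3.4562 = -0.506
p-value = 0.6143

Since p-value > α = 0.1, we fail to reject H₀.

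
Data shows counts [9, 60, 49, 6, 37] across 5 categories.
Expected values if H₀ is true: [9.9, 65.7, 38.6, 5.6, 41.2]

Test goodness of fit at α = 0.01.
Chi-square goodness of fit test:
H₀: observed counts match expected distribution
H₁: observed counts differ from expected distribution
df = k - 1 = 4
χ² = Σ(O - E)²/E
   = (9 - 9.9)²/9.9 + (60 - 65.7)²/65.7 + (49 - 38.6)²/38.6 + (6 - 5.6)²/5.6 + (37 - 41.2)²/41.2
   = 0.082 + 0.495 + 2.802 + 0.029 + 0.428
   = 3.84
p-value = 0.4288

Since p-value > α = 0.01, we fail to reject H₀.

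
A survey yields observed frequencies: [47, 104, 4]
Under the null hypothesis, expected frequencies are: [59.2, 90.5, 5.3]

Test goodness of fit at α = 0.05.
Chi-square goodness of fit test:
H₀: observed counts match expected distribution
H₁: observed counts differ from expected distribution
df = k - 1 = 2
χ² = Σ(O - E)²/E
   = (47 - 59.2)²/59.2 + (104 - 90.5)²/90.5 + (4 - 5.3)²/5.3
   = 2.514 + 2.014 + 0.319
   = 4.85
p-value = 0.0886

Since p-value > α = 0.05, we fail to reject H₀.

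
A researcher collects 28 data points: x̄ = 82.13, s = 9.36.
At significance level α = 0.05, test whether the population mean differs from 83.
One-sample t-test:
H₀: μ = 83
H₁: μ ≠ 83
df = n - 1 = 27
t = (x̄ - μ₀) / (s/√n) = (82.13 - 83) / (9.36/√28) = -0.492
p-value = 0.6268

Since p-value > α = 0.05, we fail to reject H₀.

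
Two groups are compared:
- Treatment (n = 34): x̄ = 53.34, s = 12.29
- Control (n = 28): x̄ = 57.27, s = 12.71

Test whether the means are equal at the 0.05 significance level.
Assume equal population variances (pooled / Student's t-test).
Student's two-sample t-test (equal variances):
H₀: μ₁ = μ₂
H₁: μ₁ ≠ μ₂
df = n₁ + n₂ - 2 = 60
Pooled variance s_p² = [(n₁-1)s₁² + (n₂-1)s₂²] / (n₁ + n₂ - 2) = [(33)(12.29²) + (27)(12.71²)] / 60 = 155.7691
SE = √(s_p²(1/n₁ + 1/n₂)) = √(155.7691 × (1/34 + 1/28)) = 3.1851
t = (x̄₁ - x̄₂) / SE = (53.34 - 57.27) / 3.1851 = -3.93 / 3.1851 = -1.234
p-value = 0.2221

Since p-value > α = 0.05, we fail to reject H₀.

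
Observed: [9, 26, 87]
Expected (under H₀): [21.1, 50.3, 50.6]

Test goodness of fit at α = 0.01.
Chi-square goodness of fit test:
H₀: observed counts match expected distribution
H₁: observed counts differ from expected distribution
df = k - 1 = 2
χ² = Σ(O - E)²/E
   = (9 - 21.1)²/21.1 + (26 - 50.3)²/50.3 + (87 - 50.6)²/50.6
   = 6.939 + 11.739 + 26.185
   = 44.86
p-value < 0.0001

Since p-value < α = 0.01, we reject H₀.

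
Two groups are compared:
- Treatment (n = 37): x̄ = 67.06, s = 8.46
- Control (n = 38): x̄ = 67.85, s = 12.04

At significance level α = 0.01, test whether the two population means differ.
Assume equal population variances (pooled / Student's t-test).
Student's two-sample t-test (equal variances):
H₀: μ₁ = μ₂
H₁: μ₁ ≠ μ₂
df = n₁ + n₂ - 2 = 73
Pooled variance s_p² = [(n₁-1)s₁² + (n₂-1)s₂²] / (n₁ + n₂ - 2) = [(36)(8.46²) + (37)(12.04²)] / 73 = 108.7693
SE = √(s_p²(1/n₁ + 1/n₂)) = √(108.7693 × (1/37 + 1/38)) = 2.4087
t = (x̄₁ - x̄₂) / SE = (67.06 - 67.85) / 2.4087 = -0.79 / 2.4087 = -0.328
p-value = 0.7439

Since p-value > α = 0.01, we fail to reject H₀.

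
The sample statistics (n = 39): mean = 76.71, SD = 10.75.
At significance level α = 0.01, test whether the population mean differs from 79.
One-sample t-test:
H₀: μ = 79
H₁: μ ≠ 79
df = n - 1 = 38
t = (x̄ - μ₀) / (s/√n) = (76.71 - 79) / (10.75/√39) = -1.330
p-value = 0.1913

Since p-value > α = 0.01, we fail to reject H₀.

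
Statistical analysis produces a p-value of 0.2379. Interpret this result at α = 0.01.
Since p = 0.2379 > α = 0.01, fail to reject H₀.
There is insufficient evidence to reject the null hypothesis; the result is not statistically significant at the 0.01 level.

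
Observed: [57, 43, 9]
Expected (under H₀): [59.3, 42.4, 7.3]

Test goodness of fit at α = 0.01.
Chi-square goodness of fit test:
H₀: observed counts match expected distribution
H₁: observed counts differ from expected distribution
df = k - 1 = 2
χ² = Σ(O - E)²/E
   = (57 - 59.3)²/59.3 + (43 - 42.4)²/42.4 + (9 - 7.3)²/7.3
   = 0.089 + 0.008 + 0.396
   = 0.49
p-value = 0.7813

Since p-value > α = 0.01, we fail to reject H₀.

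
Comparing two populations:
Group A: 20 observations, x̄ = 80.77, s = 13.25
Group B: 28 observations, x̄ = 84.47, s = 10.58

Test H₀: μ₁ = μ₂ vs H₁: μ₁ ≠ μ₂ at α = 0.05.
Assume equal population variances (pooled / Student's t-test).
Student's two-sample t-test (equal variances):
H₀: μ₁ = μ₂
H₁: μ₁ ≠ μ₂
df = n₁ + n₂ - 2 = 46
Pooled variance s_p² = [(n₁-1)s₁² + (n₂-1)s₂²] / (n₁ + n₂ - 2) = [(19)(13.25²) + (27)(10.58²)] / 46 = 138.2167
SE = √(s_p²(1/n₁ + 1/n₂)) = √(138.2167 × (1/20 + 1/28)) = 3.4420
t = (x̄₁ - x̄₂) / SE = (80.77 - 84.47) / 3.4420 = -3.70 / 3.4420 = -1.075
p-value = 0.2880

Since p-value > α = 0.05, we fail to reject H₀.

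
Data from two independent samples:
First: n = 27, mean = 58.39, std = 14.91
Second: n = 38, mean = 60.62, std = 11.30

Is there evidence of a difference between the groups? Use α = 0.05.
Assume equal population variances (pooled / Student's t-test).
Student's two-sample t-test (equal variances):
H₀: μ₁ = μ₂
H₁: μ₁ ≠ μ₂
df = n₁ + n₂ - 2 = 63
Pooled variance s_p² = [(n₁-1)s₁² + (n₂-1)s₂²] / (n₁ + n₂ - 2) = [(26)(14.91²) + (37)(11.30²)] / 63 = 166.7387
SE = √(s_p²(1/n₁ + 1/n₂)) = √(166.7387 × (1/27 + 1/38)) = 3.2501
t = (x̄₁ - x̄₂) / SE = (58.39 - 60.62) / 3.2501 = -2.23 / 3.2501 = -0.686
p-value = 0.4952

Since p-value > α = 0.05, we fail to reject H₀.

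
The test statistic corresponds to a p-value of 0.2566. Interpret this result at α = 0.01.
Since p = 0.2566 > α = 0.01, fail to reject H₀.
There is insufficient evidence to reject the null hypothesis; the result is not statistically significant at the 0.01 level.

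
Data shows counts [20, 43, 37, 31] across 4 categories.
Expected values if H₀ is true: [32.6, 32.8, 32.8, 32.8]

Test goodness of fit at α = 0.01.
Chi-square goodness of fit test:
H₀: observed counts match expected distribution
H₁: observed counts differ from expected distribution
df = k - 1 = 3
χ² = Σ(O - E)²/E
   = (20 - 32.6)²/32.6 + (43 - 32.8)²/32.8 + (37 - 32.8)²/32.8 + (31 - 32.8)²/32.8
   = 4.870 + 3.172 + 0.538 + 0.099
   = 8.68
p-value = 0.0339

Since p-value > α = 0.01, we fail to reject H₀.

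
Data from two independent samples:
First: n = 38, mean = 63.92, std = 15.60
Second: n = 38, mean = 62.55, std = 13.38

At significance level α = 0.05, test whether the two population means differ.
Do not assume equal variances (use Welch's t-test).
Welch's two-sample t-test:
H₀: μ₁ = μ₂
H₁: μ₁ ≠ μ₂
s₁²/n₁ = 15.60²/38 = 6.4042,  s₂²/n₂ = 13.38²/38 = 4.7112
SE = √(s₁²/n₁ + s₂²/n₂) = √(6.4042 + 4.7112) = 3.3340
df (Welch-Satterthwaite) = (s₁²/n₁ + s₂²/n₂)² / [(s₁²/n₁)²/(n₁-1) + (s₂²/n₂)²/(n₂-1)] ≈ 72.32
t = (x̄₁ - x̄₂) / SE = (63.92 - 62.55) / 3.3340 = 1.37 / 3.3340 = 0.411
p-value = 0.6823

Since p-value > α = 0.05, we fail to reject H₀.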